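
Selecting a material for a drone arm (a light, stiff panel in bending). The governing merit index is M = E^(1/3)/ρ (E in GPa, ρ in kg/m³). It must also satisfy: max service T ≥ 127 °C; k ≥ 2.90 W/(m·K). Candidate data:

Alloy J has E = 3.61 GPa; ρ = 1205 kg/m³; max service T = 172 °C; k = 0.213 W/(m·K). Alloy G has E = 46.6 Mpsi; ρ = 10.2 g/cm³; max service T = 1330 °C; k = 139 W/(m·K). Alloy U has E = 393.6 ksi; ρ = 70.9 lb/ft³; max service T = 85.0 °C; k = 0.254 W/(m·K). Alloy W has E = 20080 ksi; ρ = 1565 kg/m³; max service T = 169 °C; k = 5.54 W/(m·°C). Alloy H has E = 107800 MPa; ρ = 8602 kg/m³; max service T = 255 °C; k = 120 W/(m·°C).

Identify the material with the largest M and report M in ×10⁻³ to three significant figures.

alloy W, M = 3.31×10⁻³

Screen on constraints: max service T ≥ 127 °C; k ≥ 2.90 W/(m·K). Survivors: alloy G, alloy W, alloy H.
After converting to SI:
  alloy G: E = 321.3 GPa, ρ = 10200 kg/m³
  alloy W: E = 138.4 GPa, ρ = 1565 kg/m³
  alloy H: E = 107.8 GPa, ρ = 8602 kg/m³
  alloy W: M = 3.31×10⁻³
  alloy G: M = 0.671×10⁻³
  alloy H: M = 0.553×10⁻³
Alloy W has the largest M.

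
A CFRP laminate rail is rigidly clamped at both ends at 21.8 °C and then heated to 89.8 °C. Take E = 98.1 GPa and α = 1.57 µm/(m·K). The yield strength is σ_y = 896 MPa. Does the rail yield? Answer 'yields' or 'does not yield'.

ΔT = 68.00 K. Constrained thermal stress σ = E·α·ΔT = 98.10×10³ MPa × 1.57×10⁻⁶ × 68.00 = 10.5 MPa (compressive).
Compare to σ_y = 896 MPa: σ < σ_y, so it does not yield.

does not yield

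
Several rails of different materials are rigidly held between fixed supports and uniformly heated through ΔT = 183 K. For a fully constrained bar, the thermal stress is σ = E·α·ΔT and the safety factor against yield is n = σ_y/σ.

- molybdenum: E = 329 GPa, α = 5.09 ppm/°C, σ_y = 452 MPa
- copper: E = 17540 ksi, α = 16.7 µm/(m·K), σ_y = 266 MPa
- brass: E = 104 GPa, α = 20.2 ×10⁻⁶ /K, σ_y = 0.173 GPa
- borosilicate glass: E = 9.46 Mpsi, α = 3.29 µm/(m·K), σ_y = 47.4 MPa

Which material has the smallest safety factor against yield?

brass

Converting E to GPa, α to ×10⁻⁶/K, σ_y to MPa, then σ and n for each:
  molybdenum: E = 329.0, α = 5.09, σ_y = 452.0 → σ = 306 MPa, n = 1.47
  copper: E = 120.9, α = 16.7, σ_y = 266.0 → σ = 370 MPa, n = 0.720
  brass: E = 104.0, α = 20.2, σ_y = 173.0 → σ = 384 MPa, n = 0.450
  borosilicate glass: E = 65.22, α = 3.29, σ_y = 47.40 → σ = 39.3 MPa, n = 1.21
Smallest n: brass with n = 0.450.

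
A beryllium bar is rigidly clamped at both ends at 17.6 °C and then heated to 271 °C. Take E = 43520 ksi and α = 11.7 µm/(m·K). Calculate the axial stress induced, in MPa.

E = 43520 ksi = 300.1 GPa.
ΔT = 253.4 K. Constrained thermal stress σ = E·α·ΔT = 300.1×10³ MPa × 11.7×10⁻⁶ × 253.4 = 890 MPa (compressive).

890 MPa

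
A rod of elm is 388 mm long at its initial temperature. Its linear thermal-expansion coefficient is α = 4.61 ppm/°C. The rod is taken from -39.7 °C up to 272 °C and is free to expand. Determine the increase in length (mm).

ΔT = 272 − (-39.7) = 311.7 K.
ΔL = α·L₀·ΔT = 4.61×10⁻⁶ × 388 mm × 311.7 K = 0.558 mm.

0.558 mm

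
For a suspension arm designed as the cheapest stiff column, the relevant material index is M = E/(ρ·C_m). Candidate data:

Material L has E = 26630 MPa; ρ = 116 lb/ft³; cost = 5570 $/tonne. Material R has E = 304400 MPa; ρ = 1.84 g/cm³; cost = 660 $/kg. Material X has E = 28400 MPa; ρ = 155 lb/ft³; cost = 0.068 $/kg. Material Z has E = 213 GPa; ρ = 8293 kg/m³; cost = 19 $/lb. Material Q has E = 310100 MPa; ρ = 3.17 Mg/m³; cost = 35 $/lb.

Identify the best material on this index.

material X

In SI units:
  material L: E = 26.63 GPa, ρ = 1858 kg/m³, cost = 5.570 $/kg
  material R: E = 304.4 GPa, ρ = 1840 kg/m³, cost = 660.0 $/kg
  material X: E = 28.40 GPa, ρ = 2483 kg/m³, cost = 0.06800 $/kg
  material Z: E = 213.0 GPa, ρ = 8293 kg/m³, cost = 41.89 $/kg
  material Q: E = 310.1 GPa, ρ = 3170 kg/m³, cost = 77.16 $/kg
  material X: M = 168 MN·m per $
  material L: M = 2.57 MN·m per $
  material Q: M = 1.27 MN·m per $
  material Z: M = 0.613 MN·m per $
  material R: M = 0.251 MN·m per $
Material X has the largest M.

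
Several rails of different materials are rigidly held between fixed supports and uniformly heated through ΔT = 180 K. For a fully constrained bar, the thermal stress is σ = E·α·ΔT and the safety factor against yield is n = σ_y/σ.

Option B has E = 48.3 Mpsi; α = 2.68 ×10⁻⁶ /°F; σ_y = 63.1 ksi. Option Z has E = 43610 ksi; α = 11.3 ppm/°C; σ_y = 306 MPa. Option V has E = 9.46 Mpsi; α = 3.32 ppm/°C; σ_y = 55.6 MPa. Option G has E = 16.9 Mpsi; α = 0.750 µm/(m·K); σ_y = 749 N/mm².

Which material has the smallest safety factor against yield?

With everything in SI (GPa, ×10⁻⁶/K, MPa):
  option B: E = 333.0, α = 4.82, σ_y = 435.1 → σ = 289 MPa, n = 1.50
  option Z: E = 300.7, α = 11.3, σ_y = 306.0 → σ = 612 MPa, n = 0.500
  option V: E = 65.22, α = 3.32, σ_y = 55.60 → σ = 39.0 MPa, n = 1.43
  option G: E = 116.5, α = 0.750, σ_y = 749.0 → σ = 15.7 MPa, n = 47.6
The minimum is option Z at n = 0.500.

option Z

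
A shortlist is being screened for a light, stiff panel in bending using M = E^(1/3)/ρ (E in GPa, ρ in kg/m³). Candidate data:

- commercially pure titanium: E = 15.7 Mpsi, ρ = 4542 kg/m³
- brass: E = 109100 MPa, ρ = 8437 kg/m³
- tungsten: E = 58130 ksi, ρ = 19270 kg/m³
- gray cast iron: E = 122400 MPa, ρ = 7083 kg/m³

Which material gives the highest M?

Convert each candidate to consistent units, then evaluate M:
  commercially pure titanium: E = 108.2 GPa, ρ = 4542 kg/m³
  brass: E = 109.1 GPa, ρ = 8437 kg/m³
  tungsten: E = 400.8 GPa, ρ = 19270 kg/m³
  gray cast iron: E = 122.4 GPa, ρ = 7083 kg/m³
  commercially pure titanium: M = 1.05×10⁻³
  gray cast iron: M = 0.701×10⁻³
  brass: M = 0.566×10⁻³
  tungsten: M = 0.383×10⁻³
Commercially pure titanium has the largest M.

commercially pure titanium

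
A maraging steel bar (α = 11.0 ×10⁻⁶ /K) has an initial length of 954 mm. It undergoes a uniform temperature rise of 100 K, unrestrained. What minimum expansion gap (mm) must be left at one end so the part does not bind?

1.05 mm

ΔL = α·L₀·ΔT = 11.0×10⁻⁶ × 954 mm × 100.0 K = 1.05 mm.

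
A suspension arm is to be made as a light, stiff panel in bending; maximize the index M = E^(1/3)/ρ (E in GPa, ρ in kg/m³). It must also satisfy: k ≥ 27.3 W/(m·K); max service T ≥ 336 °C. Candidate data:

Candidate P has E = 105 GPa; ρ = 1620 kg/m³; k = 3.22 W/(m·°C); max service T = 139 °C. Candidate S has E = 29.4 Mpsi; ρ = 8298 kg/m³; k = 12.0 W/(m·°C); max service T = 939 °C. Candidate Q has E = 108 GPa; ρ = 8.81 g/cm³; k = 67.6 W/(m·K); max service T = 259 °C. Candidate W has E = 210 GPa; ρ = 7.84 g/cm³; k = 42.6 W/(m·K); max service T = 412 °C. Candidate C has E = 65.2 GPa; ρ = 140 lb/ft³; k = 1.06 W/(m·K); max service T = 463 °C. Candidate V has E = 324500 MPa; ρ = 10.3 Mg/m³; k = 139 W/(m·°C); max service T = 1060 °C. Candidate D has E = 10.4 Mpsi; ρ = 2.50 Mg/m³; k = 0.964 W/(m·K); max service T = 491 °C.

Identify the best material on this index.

candidate W

Screen on constraints: k ≥ 27.3 W/(m·K); max service T ≥ 336 °C. Survivors: candidate W, candidate V.
In SI units:
  candidate W: E = 210.0 GPa, ρ = 7840 kg/m³
  candidate V: E = 324.5 GPa, ρ = 10300 kg/m³
  candidate W: M = 0.758×10⁻³
  candidate V: M = 0.667×10⁻³
Candidate W ranks first.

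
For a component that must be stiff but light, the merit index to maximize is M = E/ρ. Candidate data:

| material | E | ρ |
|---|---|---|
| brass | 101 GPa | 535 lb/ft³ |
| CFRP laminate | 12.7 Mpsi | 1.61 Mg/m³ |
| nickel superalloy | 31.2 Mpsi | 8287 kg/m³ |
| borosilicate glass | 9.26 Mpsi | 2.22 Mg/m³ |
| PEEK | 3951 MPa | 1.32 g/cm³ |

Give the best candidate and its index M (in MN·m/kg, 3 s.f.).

CFRP laminate, M = 54.4 MN·m/kg

Putting every candidate on a common basis:
  brass: E = 101.0 GPa, ρ = 8570 kg/m³
  CFRP laminate: E = 87.56 GPa, ρ = 1610 kg/m³
  nickel superalloy: E = 215.1 GPa, ρ = 8287 kg/m³
  borosilicate glass: E = 63.85 GPa, ρ = 2220 kg/m³
  PEEK: E = 3.951 GPa, ρ = 1320 kg/m³
  CFRP laminate: M = 54.4 MN·m/kg
  borosilicate glass: M = 28.8 MN·m/kg
  nickel superalloy: M = 26.0 MN·m/kg
  brass: M = 11.8 MN·m/kg
  PEEK: M = 2.99 MN·m/kg
Highest index: CFRP laminate.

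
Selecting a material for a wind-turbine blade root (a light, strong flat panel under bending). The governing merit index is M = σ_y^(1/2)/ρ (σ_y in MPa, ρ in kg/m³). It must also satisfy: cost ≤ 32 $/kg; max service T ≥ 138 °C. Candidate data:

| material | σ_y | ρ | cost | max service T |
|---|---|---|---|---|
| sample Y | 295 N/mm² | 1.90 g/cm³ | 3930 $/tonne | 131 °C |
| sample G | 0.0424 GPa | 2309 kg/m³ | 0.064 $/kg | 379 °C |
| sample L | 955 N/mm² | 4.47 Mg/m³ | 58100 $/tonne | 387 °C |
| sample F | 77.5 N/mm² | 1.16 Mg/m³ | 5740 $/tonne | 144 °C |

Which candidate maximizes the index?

Screen on constraints: cost ≤ 32 $/kg; max service T ≥ 138 °C. Survivors: sample G, sample F.
Convert each candidate to consistent units, then evaluate M:
  sample G: σ_y = 42.40 MPa, ρ = 2309 kg/m³
  sample F: σ_y = 77.50 MPa, ρ = 1160 kg/m³
  sample F: M = 7.59×10⁻³
  sample G: M = 2.82×10⁻³
The maximum is for sample F.

sample F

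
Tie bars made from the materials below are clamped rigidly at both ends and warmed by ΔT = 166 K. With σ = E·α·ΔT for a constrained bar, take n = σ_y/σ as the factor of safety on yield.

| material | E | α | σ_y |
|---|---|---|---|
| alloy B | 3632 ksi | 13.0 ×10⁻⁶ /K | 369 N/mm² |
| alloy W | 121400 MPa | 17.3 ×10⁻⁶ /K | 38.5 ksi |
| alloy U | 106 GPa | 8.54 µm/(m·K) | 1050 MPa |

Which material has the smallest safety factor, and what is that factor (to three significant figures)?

In consistent units (E in GPa, α in ×10⁻⁶/K, σ_y in MPa):
  alloy B: E = 25.04, α = 13.0, σ_y = 369.0 → σ = 54.0 MPa, n = 6.83
  alloy W: E = 121.4, α = 17.3, σ_y = 265.4 → σ = 349 MPa, n = 0.761
  alloy U: E = 106.0, α = 8.54, σ_y = 1050 → σ = 150 MPa, n = 6.99
Alloy W has the lowest safety factor, n = 0.761.

alloy W, n = 0.761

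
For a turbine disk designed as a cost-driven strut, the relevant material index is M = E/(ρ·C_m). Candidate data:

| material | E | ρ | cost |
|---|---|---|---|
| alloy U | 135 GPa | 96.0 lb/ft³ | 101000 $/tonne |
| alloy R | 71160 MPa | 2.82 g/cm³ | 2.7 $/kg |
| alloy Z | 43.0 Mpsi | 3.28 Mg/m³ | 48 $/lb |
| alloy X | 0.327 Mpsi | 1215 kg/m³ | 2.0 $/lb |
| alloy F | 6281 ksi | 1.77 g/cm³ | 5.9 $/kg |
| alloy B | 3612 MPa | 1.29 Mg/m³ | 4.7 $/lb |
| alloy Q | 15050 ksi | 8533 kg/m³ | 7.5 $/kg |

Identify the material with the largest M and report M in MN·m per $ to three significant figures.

alloy R, M = 9.35 MN·m per $

Putting every candidate on a common basis:
  alloy U: E = 135.0 GPa, ρ = 1538 kg/m³, cost = 101.0 $/kg
  alloy R: E = 71.16 GPa, ρ = 2820 kg/m³, cost = 2.700 $/kg
  alloy Z: E = 296.5 GPa, ρ = 3280 kg/m³, cost = 105.8 $/kg
  alloy X: E = 2.255 GPa, ρ = 1215 kg/m³, cost = 4.409 $/kg
  alloy F: E = 43.31 GPa, ρ = 1770 kg/m³, cost = 5.900 $/kg
  alloy B: E = 3.612 GPa, ρ = 1290 kg/m³, cost = 10.36 $/kg
  alloy Q: E = 103.8 GPa, ρ = 8533 kg/m³, cost = 7.500 $/kg
  alloy R: M = 9.35 MN·m per $
  alloy F: M = 4.15 MN·m per $
  alloy Q: M = 1.62 MN·m per $
  alloy U: M = 0.869 MN·m per $
  alloy Z: M = 0.854 MN·m per $
  alloy X: M = 0.421 MN·m per $
  alloy B: M = 0.270 MN·m per $
Highest index: alloy R.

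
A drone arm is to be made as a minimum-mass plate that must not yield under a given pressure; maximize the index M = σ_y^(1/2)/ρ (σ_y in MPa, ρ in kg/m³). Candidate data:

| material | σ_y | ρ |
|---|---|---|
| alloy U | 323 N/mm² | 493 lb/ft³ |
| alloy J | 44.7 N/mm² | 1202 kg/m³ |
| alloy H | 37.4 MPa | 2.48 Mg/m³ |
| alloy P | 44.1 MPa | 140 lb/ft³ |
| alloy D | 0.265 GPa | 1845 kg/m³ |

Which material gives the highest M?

alloy D

In SI units:
  alloy U: σ_y = 323.0 MPa, ρ = 7897 kg/m³
  alloy J: σ_y = 44.70 MPa, ρ = 1202 kg/m³
  alloy H: σ_y = 37.40 MPa, ρ = 2480 kg/m³
  alloy P: σ_y = 44.10 MPa, ρ = 2243 kg/m³
  alloy D: σ_y = 265.0 MPa, ρ = 1845 kg/m³
  alloy D: M = 8.82×10⁻³
  alloy J: M = 5.56×10⁻³
  alloy P: M = 2.96×10⁻³
  alloy H: M = 2.47×10⁻³
  alloy U: M = 2.28×10⁻³
Alloy D ranks first.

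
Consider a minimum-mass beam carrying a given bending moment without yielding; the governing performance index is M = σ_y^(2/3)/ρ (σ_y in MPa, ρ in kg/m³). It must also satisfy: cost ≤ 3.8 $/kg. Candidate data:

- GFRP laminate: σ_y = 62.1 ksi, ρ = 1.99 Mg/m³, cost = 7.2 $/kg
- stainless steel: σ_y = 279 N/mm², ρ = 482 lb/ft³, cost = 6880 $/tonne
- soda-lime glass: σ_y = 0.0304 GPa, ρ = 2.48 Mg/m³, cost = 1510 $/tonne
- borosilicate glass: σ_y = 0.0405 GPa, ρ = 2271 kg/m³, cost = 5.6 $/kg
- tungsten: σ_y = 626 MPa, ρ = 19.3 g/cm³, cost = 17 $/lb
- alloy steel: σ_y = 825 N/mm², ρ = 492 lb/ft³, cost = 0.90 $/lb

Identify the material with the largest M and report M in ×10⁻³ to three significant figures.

Screen on constraints: cost ≤ 3.8 $/kg. Survivors: soda-lime glass, alloy steel.
Normalizing units and computing the index:
  soda-lime glass: σ_y = 30.40 MPa, ρ = 2480 kg/m³
  alloy steel: σ_y = 825.0 MPa, ρ = 7881 kg/m³
  alloy steel: M = 11.2×10⁻³
  soda-lime glass: M = 3.93×10⁻³
Highest index: alloy steel.

alloy steel, M = 11.2×10⁻³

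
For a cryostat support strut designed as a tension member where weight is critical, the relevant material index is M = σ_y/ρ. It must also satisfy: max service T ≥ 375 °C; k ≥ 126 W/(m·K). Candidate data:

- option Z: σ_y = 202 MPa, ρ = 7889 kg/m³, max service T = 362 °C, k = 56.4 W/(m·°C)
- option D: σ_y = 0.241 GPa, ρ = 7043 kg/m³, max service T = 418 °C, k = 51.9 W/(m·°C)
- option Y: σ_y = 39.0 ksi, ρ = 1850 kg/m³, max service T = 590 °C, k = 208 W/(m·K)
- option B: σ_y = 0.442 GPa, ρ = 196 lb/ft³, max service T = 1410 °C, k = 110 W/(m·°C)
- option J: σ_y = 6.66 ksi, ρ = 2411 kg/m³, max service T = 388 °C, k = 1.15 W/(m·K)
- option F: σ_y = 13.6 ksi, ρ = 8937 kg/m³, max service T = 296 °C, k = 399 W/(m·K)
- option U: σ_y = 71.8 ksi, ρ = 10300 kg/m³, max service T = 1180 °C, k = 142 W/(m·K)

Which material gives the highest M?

option Y

Screen on constraints: max service T ≥ 375 °C; k ≥ 126 W/(m·K). Survivors: option Y, option U.
Convert each candidate to consistent units, then evaluate M:
  option Y: σ_y = 268.9 MPa, ρ = 1850 kg/m³
  option U: σ_y = 495.0 MPa, ρ = 10300 kg/m³
  option Y: M = 145 kN·m/kg
  option U: M = 48.1 kN·m/kg
Option Y ranks first.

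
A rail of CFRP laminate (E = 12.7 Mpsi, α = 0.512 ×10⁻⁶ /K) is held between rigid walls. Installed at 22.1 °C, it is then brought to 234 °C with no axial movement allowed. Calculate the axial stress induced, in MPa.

E = 12.7 Mpsi = 87.56 GPa.
ΔT = 211.9 K. Constrained thermal stress σ = E·α·ΔT = 87.56×10³ MPa × 0.512×10⁻⁶ × 211.9 = 9.50 MPa (compressive).

9.50 MPa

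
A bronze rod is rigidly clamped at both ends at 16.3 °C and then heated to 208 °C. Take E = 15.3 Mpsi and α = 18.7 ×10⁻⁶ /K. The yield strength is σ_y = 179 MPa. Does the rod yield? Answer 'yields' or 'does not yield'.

yields

E = 15.3 Mpsi = 105.5 GPa.
ΔT = 191.7 K. Constrained thermal stress σ = E·α·ΔT = 105.5×10³ MPa × 18.7×10⁻⁶ × 191.7 = 378 MPa (compressive).
Compare to σ_y = 179 MPa: σ ≥ σ_y, so it yields.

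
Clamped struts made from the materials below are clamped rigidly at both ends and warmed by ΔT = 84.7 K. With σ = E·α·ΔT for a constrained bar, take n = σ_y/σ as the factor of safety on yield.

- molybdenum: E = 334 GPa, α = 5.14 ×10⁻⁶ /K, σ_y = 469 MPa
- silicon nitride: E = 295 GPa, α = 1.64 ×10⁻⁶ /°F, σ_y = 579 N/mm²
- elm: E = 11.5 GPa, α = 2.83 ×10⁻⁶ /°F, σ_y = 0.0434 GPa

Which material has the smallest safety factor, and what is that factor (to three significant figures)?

In consistent units (E in GPa, α in ×10⁻⁶/K, σ_y in MPa):
  molybdenum: E = 334.0, α = 5.14, σ_y = 469.0 → σ = 145 MPa, n = 3.23
  silicon nitride: E = 295.0, α = 2.95, σ_y = 579.0 → σ = 73.8 MPa, n = 7.85
  elm: E = 11.50, α = 5.09, σ_y = 43.40 → σ = 4.96 MPa, n = 8.75
Smallest n: molybdenum with n = 3.23.

molybdenum, n = 3.23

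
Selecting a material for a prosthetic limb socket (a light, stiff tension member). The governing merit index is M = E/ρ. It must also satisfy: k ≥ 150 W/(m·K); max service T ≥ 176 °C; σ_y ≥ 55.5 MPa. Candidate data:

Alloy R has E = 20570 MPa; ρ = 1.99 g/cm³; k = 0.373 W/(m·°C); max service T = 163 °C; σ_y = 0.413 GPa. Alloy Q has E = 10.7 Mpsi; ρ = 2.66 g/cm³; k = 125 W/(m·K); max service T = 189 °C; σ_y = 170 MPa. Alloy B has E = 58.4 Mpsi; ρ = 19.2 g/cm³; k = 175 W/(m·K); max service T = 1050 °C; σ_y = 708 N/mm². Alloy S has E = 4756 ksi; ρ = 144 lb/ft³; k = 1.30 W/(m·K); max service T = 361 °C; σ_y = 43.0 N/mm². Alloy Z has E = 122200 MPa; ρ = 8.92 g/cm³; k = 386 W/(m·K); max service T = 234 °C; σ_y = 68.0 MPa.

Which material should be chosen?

Screen on constraints: k ≥ 150 W/(m·K); max service T ≥ 176 °C; σ_y ≥ 55.5 MPa. Survivors: alloy B, alloy Z.
Convert each candidate to consistent units, then evaluate M:
  alloy B: E = 402.7 GPa, ρ = 19200 kg/m³
  alloy Z: E = 122.2 GPa, ρ = 8920 kg/m³
  alloy B: M = 21.0 MN·m/kg
  alloy Z: M = 13.7 MN·m/kg
Highest index: alloy B.

alloy B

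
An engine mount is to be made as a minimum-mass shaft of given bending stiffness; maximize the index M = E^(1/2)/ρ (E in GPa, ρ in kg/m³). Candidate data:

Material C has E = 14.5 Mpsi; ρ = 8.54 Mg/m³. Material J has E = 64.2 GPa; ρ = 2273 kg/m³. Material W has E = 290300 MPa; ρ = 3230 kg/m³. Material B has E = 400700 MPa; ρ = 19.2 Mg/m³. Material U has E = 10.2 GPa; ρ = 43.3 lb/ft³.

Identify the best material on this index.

material W

After converting to SI:
  material C: E = 99.97 GPa, ρ = 8540 kg/m³
  material J: E = 64.20 GPa, ρ = 2273 kg/m³
  material W: E = 290.3 GPa, ρ = 3230 kg/m³
  material B: E = 400.7 GPa, ρ = 19200 kg/m³
  material U: E = 10.20 GPa, ρ = 693.6 kg/m³
  material W: M = 5.27×10⁻³
  material U: M = 4.60×10⁻³
  material J: M = 3.53×10⁻³
  material C: M = 1.17×10⁻³
  material B: M = 1.04×10⁻³
Material W has the largest M.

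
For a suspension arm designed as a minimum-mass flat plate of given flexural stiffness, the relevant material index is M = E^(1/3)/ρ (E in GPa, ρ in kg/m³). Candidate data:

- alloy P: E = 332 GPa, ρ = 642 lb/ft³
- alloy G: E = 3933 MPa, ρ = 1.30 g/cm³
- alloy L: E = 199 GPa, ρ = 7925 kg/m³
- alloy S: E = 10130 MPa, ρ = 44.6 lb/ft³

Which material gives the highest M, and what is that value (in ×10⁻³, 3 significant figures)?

alloy S, M = 3.03×10⁻³

Normalizing units and computing the index:
  alloy P: E = 332.0 GPa, ρ = 10280 kg/m³
  alloy G: E = 3.933 GPa, ρ = 1300 kg/m³
  alloy L: E = 199.0 GPa, ρ = 7925 kg/m³
  alloy S: E = 10.13 GPa, ρ = 714.4 kg/m³
  alloy S: M = 3.03×10⁻³
  alloy G: M = 1.21×10⁻³
  alloy L: M = 0.737×10⁻³
  alloy P: M = 0.673×10⁻³
Highest index: alloy S.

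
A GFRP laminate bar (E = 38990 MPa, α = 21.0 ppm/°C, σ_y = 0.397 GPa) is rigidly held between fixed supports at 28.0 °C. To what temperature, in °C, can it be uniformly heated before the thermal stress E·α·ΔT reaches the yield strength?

513 °C

E = 38990 MPa = 38.99 GPa.
σ_y = 0.397 GPa = 397.0 MPa.
E·α·ΔT = 397.0 MPa ⇒ ΔT = 397.0 / (38.99×10³ × 21.0×10⁻⁶) = 484.9 K.
T = 28.0 + 484.9 = 512.9 °C.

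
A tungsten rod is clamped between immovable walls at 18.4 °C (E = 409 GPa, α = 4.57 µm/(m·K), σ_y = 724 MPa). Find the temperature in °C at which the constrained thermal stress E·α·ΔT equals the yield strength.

E·α·ΔT = 724.0 MPa ⇒ ΔT = 724.0 / (409.0×10³ × 4.57×10⁻⁶) = 387.3 K.
T = 18.4 + 387.3 = 405.7 °C.

406 °C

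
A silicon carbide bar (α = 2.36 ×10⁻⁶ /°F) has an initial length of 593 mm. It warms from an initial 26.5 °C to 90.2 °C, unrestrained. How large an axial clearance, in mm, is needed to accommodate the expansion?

0.160 mm

Convert α: 2.36×10⁻⁶/°F × (9/5) = 4.25×10⁻⁶/K.
ΔT = 90.2 − 26.5 = 63.70 K.
ΔL = α·L₀·ΔT = 4.25×10⁻⁶ × 593 mm × 63.70 K = 0.160 mm.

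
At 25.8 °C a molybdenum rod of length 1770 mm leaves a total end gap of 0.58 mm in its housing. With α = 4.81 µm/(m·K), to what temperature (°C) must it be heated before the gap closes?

α·L₀·ΔT = 0.58 mm ⇒ ΔT = 0.58 / (4.81×10⁻⁶ × 1770.0) = 68.13 K.
T = 25.8 + 68.13 = 93.93 °C.

93.9 °C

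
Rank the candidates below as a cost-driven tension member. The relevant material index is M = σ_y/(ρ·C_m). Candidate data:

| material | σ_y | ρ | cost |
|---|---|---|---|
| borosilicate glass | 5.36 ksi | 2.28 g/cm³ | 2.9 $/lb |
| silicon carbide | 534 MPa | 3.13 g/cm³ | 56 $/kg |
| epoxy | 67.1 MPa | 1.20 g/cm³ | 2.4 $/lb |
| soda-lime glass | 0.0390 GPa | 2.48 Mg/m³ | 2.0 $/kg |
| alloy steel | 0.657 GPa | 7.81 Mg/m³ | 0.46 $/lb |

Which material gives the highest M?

alloy steel

Convert each candidate to consistent units, then evaluate M:
  borosilicate glass: σ_y = 36.96 MPa, ρ = 2280 kg/m³, cost = 6.393 $/kg
  silicon carbide: σ_y = 534.0 MPa, ρ = 3130 kg/m³, cost = 56.00 $/kg
  epoxy: σ_y = 67.10 MPa, ρ = 1200 kg/m³, cost = 5.291 $/kg
  soda-lime glass: σ_y = 39.00 MPa, ρ = 2480 kg/m³, cost = 2.000 $/kg
  alloy steel: σ_y = 657.0 MPa, ρ = 7810 kg/m³, cost = 1.014 $/kg
  alloy steel: M = 83.0 kN·m per $
  epoxy: M = 10.6 kN·m per $
  soda-lime glass: M = 7.86 kN·m per $
  silicon carbide: M = 3.05 kN·m per $
  borosilicate glass: M = 2.54 kN·m per $
Highest index: alloy steel.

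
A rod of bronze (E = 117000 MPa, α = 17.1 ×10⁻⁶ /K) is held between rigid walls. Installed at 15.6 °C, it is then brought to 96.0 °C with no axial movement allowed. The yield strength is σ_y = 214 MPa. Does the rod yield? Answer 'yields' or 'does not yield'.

E = 117000 MPa = 117.0 GPa.
ΔT = 80.40 K. Constrained thermal stress σ = E·α·ΔT = 117.0×10³ MPa × 17.1×10⁻⁶ × 80.40 = 161 MPa (compressive).
Compare to σ_y = 214 MPa: σ < σ_y, so it does not yield.

does not yield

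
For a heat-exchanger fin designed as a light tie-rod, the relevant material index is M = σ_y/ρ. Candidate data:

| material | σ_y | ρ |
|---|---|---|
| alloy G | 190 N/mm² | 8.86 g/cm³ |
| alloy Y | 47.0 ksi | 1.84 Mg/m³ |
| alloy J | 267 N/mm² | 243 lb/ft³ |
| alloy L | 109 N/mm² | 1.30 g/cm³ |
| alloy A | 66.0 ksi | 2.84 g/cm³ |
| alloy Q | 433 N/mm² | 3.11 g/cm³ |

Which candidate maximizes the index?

After converting to SI:
  alloy G: σ_y = 190.0 MPa, ρ = 8860 kg/m³
  alloy Y: σ_y = 324.1 MPa, ρ = 1840 kg/m³
  alloy J: σ_y = 267.0 MPa, ρ = 3892 kg/m³
  alloy L: σ_y = 109.0 MPa, ρ = 1300 kg/m³
  alloy A: σ_y = 455.1 MPa, ρ = 2840 kg/m³
  alloy Q: σ_y = 433.0 MPa, ρ = 3110 kg/m³
  alloy Y: M = 176 kN·m/kg
  alloy A: M = 160 kN·m/kg
  alloy Q: M = 139 kN·m/kg
  alloy L: M = 83.8 kN·m/kg
  alloy J: M = 68.6 kN·m/kg
  alloy G: M = 21.4 kN·m/kg
The maximum is for alloy Y.

alloy Y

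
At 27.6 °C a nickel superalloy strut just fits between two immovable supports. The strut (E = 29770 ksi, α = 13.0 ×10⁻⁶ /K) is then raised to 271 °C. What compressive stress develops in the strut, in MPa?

E = 29770 ksi = 205.3 GPa.
ΔT = 243.4 K. Constrained thermal stress σ = E·α·ΔT = 205.3×10³ MPa × 13.0×10⁻⁶ × 243.4 = 649 MPa (compressive).

649 MPa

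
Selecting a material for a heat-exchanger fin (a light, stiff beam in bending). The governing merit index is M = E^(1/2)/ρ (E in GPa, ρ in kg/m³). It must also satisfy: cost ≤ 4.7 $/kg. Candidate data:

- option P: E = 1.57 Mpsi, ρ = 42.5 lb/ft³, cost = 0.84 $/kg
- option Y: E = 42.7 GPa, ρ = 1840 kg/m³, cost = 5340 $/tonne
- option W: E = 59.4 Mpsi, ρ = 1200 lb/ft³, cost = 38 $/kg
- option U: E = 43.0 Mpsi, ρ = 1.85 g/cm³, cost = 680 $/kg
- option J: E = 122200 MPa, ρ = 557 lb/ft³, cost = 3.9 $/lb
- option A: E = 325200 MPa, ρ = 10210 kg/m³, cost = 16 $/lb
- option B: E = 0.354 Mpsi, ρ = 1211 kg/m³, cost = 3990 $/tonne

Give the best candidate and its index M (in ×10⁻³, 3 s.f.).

option P, M = 4.83×10⁻³

Screen on constraints: cost ≤ 4.7 $/kg. Survivors: option P, option B.
Putting every candidate on a common basis:
  option P: E = 10.82 GPa, ρ = 680.8 kg/m³
  option B: E = 2.441 GPa, ρ = 1211 kg/m³
  option P: M = 4.83×10⁻³
  option B: M = 1.29×10⁻³
Option P has the largest M.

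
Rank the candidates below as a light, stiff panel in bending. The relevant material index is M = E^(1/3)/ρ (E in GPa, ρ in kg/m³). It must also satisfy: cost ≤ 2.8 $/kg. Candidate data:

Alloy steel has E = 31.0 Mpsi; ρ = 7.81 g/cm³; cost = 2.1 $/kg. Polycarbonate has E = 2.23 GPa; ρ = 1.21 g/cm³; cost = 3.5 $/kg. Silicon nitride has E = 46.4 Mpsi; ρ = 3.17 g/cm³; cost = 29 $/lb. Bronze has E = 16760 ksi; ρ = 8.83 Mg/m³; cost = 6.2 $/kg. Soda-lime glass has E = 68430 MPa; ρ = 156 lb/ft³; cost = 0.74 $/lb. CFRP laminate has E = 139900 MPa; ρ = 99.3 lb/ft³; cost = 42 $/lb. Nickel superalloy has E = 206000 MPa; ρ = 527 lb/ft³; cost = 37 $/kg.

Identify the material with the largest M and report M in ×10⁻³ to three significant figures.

soda-lime glass, M = 1.64×10⁻³

Screen on constraints: cost ≤ 2.8 $/kg. Survivors: alloy steel, soda-lime glass.
Convert each candidate to consistent units, then evaluate M:
  alloy steel: E = 213.7 GPa, ρ = 7810 kg/m³
  soda-lime glass: E = 68.43 GPa, ρ = 2499 kg/m³
  soda-lime glass: M = 1.64×10⁻³
  alloy steel: M = 0.766×10⁻³
Soda-lime glass ranks first.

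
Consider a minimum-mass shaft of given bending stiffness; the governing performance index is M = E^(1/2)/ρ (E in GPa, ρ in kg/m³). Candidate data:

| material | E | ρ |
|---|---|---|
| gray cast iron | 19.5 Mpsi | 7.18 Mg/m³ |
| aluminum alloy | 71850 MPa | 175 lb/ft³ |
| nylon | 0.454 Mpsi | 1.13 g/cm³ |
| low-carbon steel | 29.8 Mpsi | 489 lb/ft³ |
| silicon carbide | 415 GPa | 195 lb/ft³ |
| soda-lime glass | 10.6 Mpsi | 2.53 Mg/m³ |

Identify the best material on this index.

Putting every candidate on a common basis:
  gray cast iron: E = 134.4 GPa, ρ = 7180 kg/m³
  aluminum alloy: E = 71.85 GPa, ρ = 2803 kg/m³
  nylon: E = 3.130 GPa, ρ = 1130 kg/m³
  low-carbon steel: E = 205.5 GPa, ρ = 7833 kg/m³
  silicon carbide: E = 415.0 GPa, ρ = 3124 kg/m³
  soda-lime glass: E = 73.08 GPa, ρ = 2530 kg/m³
  silicon carbide: M = 6.52×10⁻³
  soda-lime glass: M = 3.38×10⁻³
  aluminum alloy: M = 3.02×10⁻³
  low-carbon steel: M = 1.83×10⁻³
  gray cast iron: M = 1.61×10⁻³
  nylon: M = 1.57×10⁻³
Silicon carbide ranks first.

silicon carbide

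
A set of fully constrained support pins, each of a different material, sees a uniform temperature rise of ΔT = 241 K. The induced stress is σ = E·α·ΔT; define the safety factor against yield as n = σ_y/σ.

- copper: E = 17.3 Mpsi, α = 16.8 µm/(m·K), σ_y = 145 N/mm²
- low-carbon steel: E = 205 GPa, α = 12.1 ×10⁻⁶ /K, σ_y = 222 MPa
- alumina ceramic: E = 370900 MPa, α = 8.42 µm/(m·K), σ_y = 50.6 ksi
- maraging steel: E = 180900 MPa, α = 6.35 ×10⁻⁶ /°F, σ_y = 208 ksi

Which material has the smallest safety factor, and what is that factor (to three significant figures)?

copper, n = 0.300

In consistent units (E in GPa, α in ×10⁻⁶/K, σ_y in MPa):
  copper: E = 119.3, α = 16.8, σ_y = 145.0 → σ = 483 MPa, n = 0.300
  low-carbon steel: E = 205.0, α = 12.1, σ_y = 222.0 → σ = 598 MPa, n = 0.371
  alumina ceramic: E = 370.9, α = 8.42, σ_y = 348.9 → σ = 753 MPa, n = 0.464
  maraging steel: E = 180.9, α = 11.4, σ_y = 1434 → σ = 498 MPa, n = 2.88
The minimum is copper at n = 0.300.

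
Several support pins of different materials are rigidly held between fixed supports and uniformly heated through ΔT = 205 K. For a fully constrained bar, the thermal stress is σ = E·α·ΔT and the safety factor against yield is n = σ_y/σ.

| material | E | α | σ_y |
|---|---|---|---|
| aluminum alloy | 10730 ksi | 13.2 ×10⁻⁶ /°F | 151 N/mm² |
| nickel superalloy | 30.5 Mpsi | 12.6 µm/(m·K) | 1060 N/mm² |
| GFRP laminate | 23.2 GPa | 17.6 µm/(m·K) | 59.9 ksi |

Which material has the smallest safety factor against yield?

Per material, after unit conversion:
  aluminum alloy: E = 73.98, α = 23.8, σ_y = 151.0 → σ = 360 MPa, n = 0.419
  nickel superalloy: E = 210.3, α = 12.6, σ_y = 1060 → σ = 543 MPa, n = 1.95
  GFRP laminate: E = 23.20, α = 17.6, σ_y = 413.0 → σ = 83.7 MPa, n = 4.93
The minimum is aluminum alloy at n = 0.419.

aluminum alloy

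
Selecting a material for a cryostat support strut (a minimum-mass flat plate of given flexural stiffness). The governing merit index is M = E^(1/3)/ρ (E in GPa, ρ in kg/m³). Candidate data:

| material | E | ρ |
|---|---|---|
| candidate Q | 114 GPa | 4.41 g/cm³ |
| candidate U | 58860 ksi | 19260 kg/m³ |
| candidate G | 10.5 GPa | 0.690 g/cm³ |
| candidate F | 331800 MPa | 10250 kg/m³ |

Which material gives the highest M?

candidate G

In SI units:
  candidate Q: E = 114.0 GPa, ρ = 4410 kg/m³
  candidate U: E = 405.8 GPa, ρ = 19260 kg/m³
  candidate G: E = 10.50 GPa, ρ = 690.0 kg/m³
  candidate F: E = 331.8 GPa, ρ = 10250 kg/m³
  candidate G: M = 3.17×10⁻³
  candidate Q: M = 1.10×10⁻³
  candidate F: M = 0.675×10⁻³
  candidate U: M = 0.384×10⁻³
Candidate G ranks first.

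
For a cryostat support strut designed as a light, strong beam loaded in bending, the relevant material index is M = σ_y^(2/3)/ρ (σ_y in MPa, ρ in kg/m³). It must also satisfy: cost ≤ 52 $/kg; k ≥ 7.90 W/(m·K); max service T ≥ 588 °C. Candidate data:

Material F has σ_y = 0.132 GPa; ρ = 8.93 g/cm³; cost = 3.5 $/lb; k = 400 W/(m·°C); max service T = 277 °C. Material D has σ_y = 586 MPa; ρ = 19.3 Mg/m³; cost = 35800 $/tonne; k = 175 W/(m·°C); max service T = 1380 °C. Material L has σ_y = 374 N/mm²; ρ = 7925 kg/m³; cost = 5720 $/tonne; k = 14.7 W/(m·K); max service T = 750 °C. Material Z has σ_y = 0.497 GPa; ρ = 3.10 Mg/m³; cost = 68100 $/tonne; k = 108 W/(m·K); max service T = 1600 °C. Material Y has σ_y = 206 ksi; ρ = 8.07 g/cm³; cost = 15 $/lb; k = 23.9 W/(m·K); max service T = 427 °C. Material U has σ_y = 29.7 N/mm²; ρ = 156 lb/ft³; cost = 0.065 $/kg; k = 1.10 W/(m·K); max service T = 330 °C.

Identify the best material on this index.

material L

Screen on constraints: cost ≤ 52 $/kg; k ≥ 7.90 W/(m·K); max service T ≥ 588 °C. Survivors: material D, material L.
In SI units:
  material D: σ_y = 586.0 MPa, ρ = 19300 kg/m³
  material L: σ_y = 374.0 MPa, ρ = 7925 kg/m³
  material L: M = 6.55×10⁻³
  material D: M = 3.63×10⁻³
Material L has the largest M.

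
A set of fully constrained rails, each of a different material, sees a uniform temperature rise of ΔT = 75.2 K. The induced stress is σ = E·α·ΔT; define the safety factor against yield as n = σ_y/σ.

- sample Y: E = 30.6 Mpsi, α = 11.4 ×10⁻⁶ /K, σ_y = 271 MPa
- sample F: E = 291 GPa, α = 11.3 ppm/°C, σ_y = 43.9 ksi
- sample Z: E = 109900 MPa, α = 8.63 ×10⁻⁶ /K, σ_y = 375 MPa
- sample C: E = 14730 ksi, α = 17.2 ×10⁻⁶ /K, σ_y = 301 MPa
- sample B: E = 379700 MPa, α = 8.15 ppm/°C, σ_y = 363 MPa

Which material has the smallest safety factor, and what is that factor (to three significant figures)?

sample F, n = 1.22

Per material, after unit conversion:
  sample Y: E = 211.0, α = 11.4, σ_y = 271.0 → σ = 181 MPa, n = 1.50
  sample F: E = 291.0, α = 11.3, σ_y = 302.7 → σ = 247 MPa, n = 1.22
  sample Z: E = 109.9, α = 8.63, σ_y = 375.0 → σ = 71.3 MPa, n = 5.26
  sample C: E = 101.6, α = 17.2, σ_y = 301.0 → σ = 131 MPa, n = 2.29
  sample B: E = 379.7, α = 8.15, σ_y = 363.0 → σ = 233 MPa, n = 1.56
Sample F has the lowest safety factor, n = 1.22.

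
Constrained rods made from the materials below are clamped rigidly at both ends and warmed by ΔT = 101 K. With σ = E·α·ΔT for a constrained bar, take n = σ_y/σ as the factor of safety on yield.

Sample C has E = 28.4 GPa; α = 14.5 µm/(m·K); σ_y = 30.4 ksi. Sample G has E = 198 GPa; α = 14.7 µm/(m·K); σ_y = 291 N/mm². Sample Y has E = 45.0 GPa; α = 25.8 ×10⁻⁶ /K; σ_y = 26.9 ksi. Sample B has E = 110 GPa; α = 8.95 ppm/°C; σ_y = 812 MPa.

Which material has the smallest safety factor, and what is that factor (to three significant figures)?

sample G, n = 0.990

Per material, after unit conversion:
  sample C: E = 28.40, α = 14.5, σ_y = 209.6 → σ = 41.6 MPa, n = 5.04
  sample G: E = 198.0, α = 14.7, σ_y = 291.0 → σ = 294 MPa, n = 0.990
  sample Y: E = 45.00, α = 25.8, σ_y = 185.5 → σ = 117 MPa, n = 1.58
  sample B: E = 110.0, α = 8.95, σ_y = 812.0 → σ = 99.4 MPa, n = 8.17
The minimum is sample G at n = 0.990.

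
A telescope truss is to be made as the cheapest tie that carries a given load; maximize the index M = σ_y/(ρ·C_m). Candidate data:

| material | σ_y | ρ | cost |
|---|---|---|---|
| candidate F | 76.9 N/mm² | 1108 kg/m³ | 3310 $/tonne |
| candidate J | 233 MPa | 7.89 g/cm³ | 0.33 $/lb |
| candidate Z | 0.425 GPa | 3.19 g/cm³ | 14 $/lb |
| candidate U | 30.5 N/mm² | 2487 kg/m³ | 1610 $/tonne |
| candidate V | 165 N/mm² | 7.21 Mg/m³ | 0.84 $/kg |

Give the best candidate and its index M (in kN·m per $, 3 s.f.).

candidate J, M = 40.6 kN·m per $

In SI units:
  candidate F: σ_y = 76.90 MPa, ρ = 1108 kg/m³, cost = 3.310 $/kg
  candidate J: σ_y = 233.0 MPa, ρ = 7890 kg/m³, cost = 0.7275 $/kg
  candidate Z: σ_y = 425.0 MPa, ρ = 3190 kg/m³, cost = 30.86 $/kg
  candidate U: σ_y = 30.50 MPa, ρ = 2487 kg/m³, cost = 1.610 $/kg
  candidate V: σ_y = 165.0 MPa, ρ = 7210 kg/m³, cost = 0.8400 $/kg
  candidate J: M = 40.6 kN·m per $
  candidate V: M = 27.2 kN·m per $
  candidate F: M = 21.0 kN·m per $
  candidate U: M = 7.62 kN·m per $
  candidate Z: M = 4.32 kN·m per $
Candidate J ranks first.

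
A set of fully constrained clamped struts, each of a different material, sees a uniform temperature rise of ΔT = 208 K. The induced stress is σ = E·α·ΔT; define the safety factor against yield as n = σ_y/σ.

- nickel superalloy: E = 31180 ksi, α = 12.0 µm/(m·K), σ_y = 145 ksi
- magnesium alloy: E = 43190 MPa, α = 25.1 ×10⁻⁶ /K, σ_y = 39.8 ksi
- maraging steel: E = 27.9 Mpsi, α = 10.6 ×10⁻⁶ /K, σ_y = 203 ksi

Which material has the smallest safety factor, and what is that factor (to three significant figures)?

magnesium alloy, n = 1.22

Converting E to GPa, α to ×10⁻⁶/K, σ_y to MPa, then σ and n for each:
  nickel superalloy: E = 215.0, α = 12.0, σ_y = 999.7 → σ = 537 MPa, n = 1.86
  magnesium alloy: E = 43.19, α = 25.1, σ_y = 274.4 → σ = 225 MPa, n = 1.22
  maraging steel: E = 192.4, α = 10.6, σ_y = 1400 → σ = 424 MPa, n = 3.30
The minimum is magnesium alloy at n = 1.22.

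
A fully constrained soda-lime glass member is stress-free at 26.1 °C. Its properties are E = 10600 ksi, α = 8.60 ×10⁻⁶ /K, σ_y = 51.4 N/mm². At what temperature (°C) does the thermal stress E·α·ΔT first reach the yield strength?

E = 10600 ksi = 73.08 GPa.
σ_y = 51.4 N/mm² = 51.40 MPa.
E·α·ΔT = 51.40 MPa ⇒ ΔT = 51.40 / (73.08×10³ × 8.60×10⁻⁶) = 81.78 K.
T = 26.1 + 81.78 = 107.9 °C.

108 °C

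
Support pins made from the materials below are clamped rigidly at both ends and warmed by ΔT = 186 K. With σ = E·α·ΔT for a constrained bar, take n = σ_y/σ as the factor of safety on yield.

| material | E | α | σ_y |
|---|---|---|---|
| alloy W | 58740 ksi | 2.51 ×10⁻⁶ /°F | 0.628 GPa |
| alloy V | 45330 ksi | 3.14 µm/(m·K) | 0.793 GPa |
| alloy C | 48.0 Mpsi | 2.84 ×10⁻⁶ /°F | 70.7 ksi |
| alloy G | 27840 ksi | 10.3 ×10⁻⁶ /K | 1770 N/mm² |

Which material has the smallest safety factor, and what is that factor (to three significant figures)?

alloy C, n = 1.55

In consistent units (E in GPa, α in ×10⁻⁶/K, σ_y in MPa):
  alloy W: E = 405.0, α = 4.52, σ_y = 628.0 → σ = 340 MPa, n = 1.85
  alloy V: E = 312.5, α = 3.14, σ_y = 793.0 → σ = 183 MPa, n = 4.34
  alloy C: E = 330.9, α = 5.11, σ_y = 487.5 → σ = 315 MPa, n = 1.55
  alloy G: E = 192.0, α = 10.3, σ_y = 1770 → σ = 368 MPa, n = 4.81
The minimum is alloy C at n = 1.55.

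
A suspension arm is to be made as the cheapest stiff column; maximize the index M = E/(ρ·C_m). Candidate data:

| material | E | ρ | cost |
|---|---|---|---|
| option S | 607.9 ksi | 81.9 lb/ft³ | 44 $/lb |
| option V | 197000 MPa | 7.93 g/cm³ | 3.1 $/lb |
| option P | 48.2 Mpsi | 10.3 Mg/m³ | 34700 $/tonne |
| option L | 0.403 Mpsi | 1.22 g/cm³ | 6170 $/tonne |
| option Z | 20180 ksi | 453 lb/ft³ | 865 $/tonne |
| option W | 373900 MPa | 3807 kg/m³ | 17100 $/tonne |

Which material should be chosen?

Normalizing units and computing the index:
  option S: E = 4.191 GPa, ρ = 1312 kg/m³, cost = 97.00 $/kg
  option V: E = 197.0 GPa, ρ = 7930 kg/m³, cost = 6.834 $/kg
  option P: E = 332.3 GPa, ρ = 10300 kg/m³, cost = 34.70 $/kg
  option L: E = 2.779 GPa, ρ = 1220 kg/m³, cost = 6.170 $/kg
  option Z: E = 139.1 GPa, ρ = 7256 kg/m³, cost = 0.8650 $/kg
  option W: E = 373.9 GPa, ρ = 3807 kg/m³, cost = 17.10 $/kg
  option Z: M = 22.2 MN·m per $
  option W: M = 5.74 MN·m per $
  option V: M = 3.63 MN·m per $
  option P: M = 0.930 MN·m per $
  option L: M = 0.369 MN·m per $
  option S: M = 0.0329 MN·m per $
The maximum is for option Z.

option Z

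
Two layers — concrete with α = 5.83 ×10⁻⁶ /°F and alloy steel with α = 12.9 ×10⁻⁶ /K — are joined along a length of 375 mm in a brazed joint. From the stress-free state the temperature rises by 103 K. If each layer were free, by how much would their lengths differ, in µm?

92.9 µm

concrete: α = 5.83×10⁻⁶/°F × 9/5 = 10.5×10⁻⁶/K.
Δα = |10.5 − 12.9|×10⁻⁶/K = 2.41×10⁻⁶/K.
ΔL_mismatch = Δα·L·ΔT = 2.41×10⁻⁶ × 375.0 mm × 103.0 K = 92.9 µm.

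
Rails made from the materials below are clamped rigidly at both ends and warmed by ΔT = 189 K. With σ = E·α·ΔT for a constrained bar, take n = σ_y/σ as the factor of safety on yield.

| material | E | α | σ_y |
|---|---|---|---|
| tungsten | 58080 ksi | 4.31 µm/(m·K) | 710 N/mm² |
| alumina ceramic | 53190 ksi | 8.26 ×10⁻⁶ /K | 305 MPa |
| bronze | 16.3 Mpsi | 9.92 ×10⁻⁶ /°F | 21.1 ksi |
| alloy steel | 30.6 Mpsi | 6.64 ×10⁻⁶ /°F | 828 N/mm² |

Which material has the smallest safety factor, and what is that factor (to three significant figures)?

Per material, after unit conversion:
  tungsten: E = 400.4, α = 4.31, σ_y = 710.0 → σ = 326 MPa, n = 2.18
  alumina ceramic: E = 366.7, α = 8.26, σ_y = 305.0 → σ = 573 MPa, n = 0.533
  bronze: E = 112.4, α = 17.9, σ_y = 145.5 → σ = 379 MPa, n = 0.384
  alloy steel: E = 211.0, α = 12.0, σ_y = 828.0 → σ = 477 MPa, n = 1.74
Smallest n: bronze with n = 0.384.

bronze, n = 0.384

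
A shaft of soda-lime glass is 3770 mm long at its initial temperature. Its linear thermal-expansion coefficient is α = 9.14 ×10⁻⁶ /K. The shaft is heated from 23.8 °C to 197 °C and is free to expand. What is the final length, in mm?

3776.0 mm

ΔT = 197 − 23.8 = 173.2 K.
ΔL = α·L₀·ΔT = 9.14×10⁻⁶ × 3770 mm × 173.2 K = 5.97 mm.
L = L₀ + ΔL = 3770 + 5.97 = 3776.0 mm.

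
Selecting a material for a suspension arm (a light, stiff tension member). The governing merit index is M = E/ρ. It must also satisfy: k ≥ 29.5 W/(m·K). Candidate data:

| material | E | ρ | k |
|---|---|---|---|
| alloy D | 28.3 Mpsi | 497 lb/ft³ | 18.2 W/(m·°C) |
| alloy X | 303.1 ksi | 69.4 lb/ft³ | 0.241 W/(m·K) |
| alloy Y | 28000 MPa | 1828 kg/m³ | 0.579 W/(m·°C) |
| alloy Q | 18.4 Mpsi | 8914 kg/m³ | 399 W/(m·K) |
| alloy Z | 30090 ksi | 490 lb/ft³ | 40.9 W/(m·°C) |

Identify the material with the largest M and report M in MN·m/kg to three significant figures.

Screen on constraints: k ≥ 29.5 W/(m·K). Survivors: alloy Q, alloy Z.
Convert each candidate to consistent units, then evaluate M:
  alloy Q: E = 126.9 GPa, ρ = 8914 kg/m³
  alloy Z: E = 207.5 GPa, ρ = 7849 kg/m³
  alloy Z: M = 26.4 MN·m/kg
  alloy Q: M = 14.2 MN·m/kg
Highest index: alloy Z.

alloy Z, M = 26.4 MN·m/kg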